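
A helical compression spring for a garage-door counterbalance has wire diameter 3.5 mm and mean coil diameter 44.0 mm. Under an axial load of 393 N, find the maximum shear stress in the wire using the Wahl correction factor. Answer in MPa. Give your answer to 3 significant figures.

1140 MPa

Spring index C = D/d = 44.0/3.5 = 12.5714
K_W = (4C−1)/(4C−4) + 0.615/C = 49.286/46.286 + 0.0489 = 1.1137
τ₀ = 8FD/(πd³) = 8·393·44.0/(π·3.5³) = 138336/134.7 = 1027 MPa
τ_max = K·τ₀ = 1.1137 × 1027 = 1143.8 MPa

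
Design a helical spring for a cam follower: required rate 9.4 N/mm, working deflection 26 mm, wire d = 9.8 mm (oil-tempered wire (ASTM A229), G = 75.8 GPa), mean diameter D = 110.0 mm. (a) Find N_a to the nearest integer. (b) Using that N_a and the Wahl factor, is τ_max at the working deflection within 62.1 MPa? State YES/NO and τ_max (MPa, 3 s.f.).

(a) 7 coils; (b) NO, τ_max = 81.9 MPa

N_a = Gd⁴/(8D³k) = (75.8×10³)(9.8⁴)/(8·110.0³·9.4) = 6.985 → N_a = 7
Actual rate k = Gd⁴/(8D³·7) = 9.3801 N/mm
Working load F = kδ = 9.3801·26 = 243.88 N
C = 110.0/9.8 = 11.2245; K_W = (4C−1)/(4C−4)+0.615/C = 1.1281
τ_max = K_W·8FD/(πd³) = 1.1281·72.583 = 81.884 MPa
τ_max > 62.1 MPa → exceeds allowable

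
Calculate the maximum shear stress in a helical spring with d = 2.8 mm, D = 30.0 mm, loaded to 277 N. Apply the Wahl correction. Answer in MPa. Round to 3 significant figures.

Spring index C = D/d = 30.0/2.8 = 10.7143
K_W = (4C−1)/(4C−4) + 0.615/C = 41.857/38.857 + 0.0574 = 1.1346
τ₀ = 8FD/(πd³) = 8·277·30.0/(π·2.8³) = 66480/68.964 = 963.98 MPa
τ_max = K·τ₀ = 1.1346 × 963.98 = 1093.7 MPa

1090 MPa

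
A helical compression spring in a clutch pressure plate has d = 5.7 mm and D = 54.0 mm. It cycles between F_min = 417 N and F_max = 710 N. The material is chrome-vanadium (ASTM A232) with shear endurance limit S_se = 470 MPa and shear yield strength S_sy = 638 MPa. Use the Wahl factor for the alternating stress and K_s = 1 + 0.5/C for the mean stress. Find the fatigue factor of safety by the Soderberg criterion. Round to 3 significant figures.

C = D/d = 54.0/5.7 = 9.4737; K_W = (4C−1)/(4C−4)+0.615/C = 1.1534; K_s = 1+0.5/C = 1.0528
F_a = (F_max−F_min)/2 = 146.5 N; F_m = (F_max+F_min)/2 = 563.5 N
τ_a = K_W·8F_aD/(πd³) = 1.1534 × 108.78 = 125.47 MPa
τ_m = K_s·8F_mD/(πd³) = 1.0528 × 418.41 = 440.49 MPa
Soderberg: 1/n_f = τ_a/S_se + τ_m/S_sy = 125.47/470 + 440.49/638 = 0.26696 + 0.69043 = 0.95738
n_f = 1/0.95738 = 1.045

1.04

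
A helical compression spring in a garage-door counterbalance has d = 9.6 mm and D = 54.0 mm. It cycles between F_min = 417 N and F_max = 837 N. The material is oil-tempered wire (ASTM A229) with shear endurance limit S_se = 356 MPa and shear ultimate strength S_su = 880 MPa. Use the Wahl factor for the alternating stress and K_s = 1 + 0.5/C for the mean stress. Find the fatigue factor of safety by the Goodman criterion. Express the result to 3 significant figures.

C = D/d = 54.0/9.6 = 5.6250; K_W = (4C−1)/(4C−4)+0.615/C = 1.2715; K_s = 1+0.5/C = 1.0889
F_a = (F_max−F_min)/2 = 210 N; F_m = (F_max+F_min)/2 = 627 N
τ_a = K_W·8F_aD/(πd³) = 1.2715 × 32.639 = 41.501 MPa
τ_m = K_s·8F_mD/(πd³) = 1.0889 × 97.451 = 106.11 MPa
Goodman: 1/n_f = τ_a/S_se + τ_m/S_su = 41.501/356 + 106.11/880 = 0.11657 + 0.12058 = 0.23716
n_f = 1/0.23716 = 4.217

4.22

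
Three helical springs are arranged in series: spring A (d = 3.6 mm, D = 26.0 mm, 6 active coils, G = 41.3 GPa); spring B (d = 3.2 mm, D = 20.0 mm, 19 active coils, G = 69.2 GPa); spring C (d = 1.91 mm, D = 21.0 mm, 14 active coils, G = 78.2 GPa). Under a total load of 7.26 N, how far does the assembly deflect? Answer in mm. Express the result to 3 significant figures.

k_A = Gd⁴/(8D³N_a) = (41.3×10³)(3.6⁴)/(8·26.0³·6) = 8.2224 N/mm
k_B = Gd⁴/(8D³N_a) = (69.2×10³)(3.2⁴)/(8·20.0³·19) = 5.9672 N/mm
k_C = Gd⁴/(8D³N_a) = (78.2×10³)(1.91⁴)/(8·21.0³·14) = 1.0034 N/mm
Series: 1/k_eq = 1/8.2224 + 1/5.9672 + 1/1.0034 = 1.2858; k_eq = 0.7777 N/mm
δ = F/k_eq = 7.26/0.7777 = 9.3352 mm

9.34 mm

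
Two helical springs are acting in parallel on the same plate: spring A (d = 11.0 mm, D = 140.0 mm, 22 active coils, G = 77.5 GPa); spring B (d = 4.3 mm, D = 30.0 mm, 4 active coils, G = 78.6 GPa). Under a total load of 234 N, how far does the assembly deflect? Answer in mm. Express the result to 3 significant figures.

7.00 mm

k_A = Gd⁴/(8D³N_a) = (77.5×10³)(11.0⁴)/(8·140.0³·22) = 2.3495 N/mm
k_B = Gd⁴/(8D³N_a) = (78.6×10³)(4.3⁴)/(8·30.0³·4) = 31.102 N/mm
Parallel: k_eq = 2.3495 + 31.102 = 33.451 N/mm
δ = F/k_eq = 234/33.451 = 6.9953 mm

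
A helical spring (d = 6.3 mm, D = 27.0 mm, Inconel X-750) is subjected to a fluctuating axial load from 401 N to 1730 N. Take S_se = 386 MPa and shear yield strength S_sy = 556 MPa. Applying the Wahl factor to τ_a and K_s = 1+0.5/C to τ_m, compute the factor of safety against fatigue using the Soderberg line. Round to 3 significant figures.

C = D/d = 27.0/6.3 = 4.2857; K_W = (4C−1)/(4C−4)+0.615/C = 1.3718; K_s = 1+0.5/C = 1.1167
F_a = (F_max−F_min)/2 = 664.5 N; F_m = (F_max+F_min)/2 = 1065.5 N
τ_a = K_W·8F_aD/(πd³) = 1.3718 × 182.72 = 250.64 MPa
τ_m = K_s·8F_mD/(πd³) = 1.1167 × 292.98 = 327.16 MPa
Soderberg: 1/n_f = τ_a/S_se + τ_m/S_sy = 250.64/386 + 327.16/556 = 0.64933 + 0.58842 = 1.2378
n_f = 1/1.2378 = 0.8079

0.808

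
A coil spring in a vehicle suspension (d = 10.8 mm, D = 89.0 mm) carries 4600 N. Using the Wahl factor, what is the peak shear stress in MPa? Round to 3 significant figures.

Spring index C = D/d = 89.0/10.8 = 8.2407
K_W = (4C−1)/(4C−4) + 0.615/C = 31.963/28.963 + 0.0746 = 1.1782
τ₀ = 8FD/(πd³) = 8·4600·89.0/(π·10.8³) = 3.2752e+06/3957.5 = 827.59 MPa
τ_max = K·τ₀ = 1.1782 × 827.59 = 975.08 MPa

975 MPa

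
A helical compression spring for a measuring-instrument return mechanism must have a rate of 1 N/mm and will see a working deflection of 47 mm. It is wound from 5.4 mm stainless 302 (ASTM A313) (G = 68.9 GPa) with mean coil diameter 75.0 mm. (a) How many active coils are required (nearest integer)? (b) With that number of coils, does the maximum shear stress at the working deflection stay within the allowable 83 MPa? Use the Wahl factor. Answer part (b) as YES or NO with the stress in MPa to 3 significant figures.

N_a = Gd⁴/(8D³k) = (68.9×10³)(5.4⁴)/(8·75.0³·1) = 17.36 → N_a = 17
Actual rate k = Gd⁴/(8D³·17) = 1.0211 N/mm
Working load F = kδ = 1.0211·47 = 47.992 N
C = 75.0/5.4 = 13.8889; K_W = (4C−1)/(4C−4)+0.615/C = 1.1025
τ_max = K_W·8FD/(πd³) = 1.1025·58.209 = 64.174 MPa
τ_max ≤ 83 MPa → acceptable

(a) 17 coils; (b) YES, τ_max = 64.2 MPa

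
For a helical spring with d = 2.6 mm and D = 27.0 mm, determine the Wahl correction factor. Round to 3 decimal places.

1.139

C = D/d = 27.0/2.6 = 10.3846
K_W = (4C−1)/(4C−4) + 0.615/C = 40.538/37.538 + 0.0592 = 1.1391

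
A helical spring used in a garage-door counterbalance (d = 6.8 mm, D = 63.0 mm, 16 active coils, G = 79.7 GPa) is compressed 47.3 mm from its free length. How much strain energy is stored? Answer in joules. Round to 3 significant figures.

5.96 J

k = Gd⁴/(8D³N_a) = (79.7×10³)(6.8⁴)/(8·63.0³·16) = 5.3243 N/mm
U = ½kδ² = 0.5 × 5.3243 × 47.3² = 5956 N·mm = 5.956 J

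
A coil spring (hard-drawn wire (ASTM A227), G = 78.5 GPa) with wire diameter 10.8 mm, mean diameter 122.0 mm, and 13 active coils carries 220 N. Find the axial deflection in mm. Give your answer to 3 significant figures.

38.9 mm

k = Gd⁴/(8D³N_a) = (78.5×10³)(10.8⁴)/(8·122.0³·13) = 5.6553 N/mm
δ = F/k = 220 / 5.6553 = 38.902 mm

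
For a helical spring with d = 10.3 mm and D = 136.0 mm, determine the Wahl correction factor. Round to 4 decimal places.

C = D/d = 136.0/10.3 = 13.2039
K_W = (4C−1)/(4C−4) + 0.615/C = 51.816/48.816 + 0.0466 = 1.1080

1.1080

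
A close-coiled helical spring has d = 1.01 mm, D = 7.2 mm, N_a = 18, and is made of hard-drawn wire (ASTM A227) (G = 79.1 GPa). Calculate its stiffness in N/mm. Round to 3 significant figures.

1.53 N/mm

k = Gd⁴/(8D³N_a) = (79.1×10³ × 1.01⁴) / (8 × 7.2³ × 18)
  = 82311.8 / 53747.7 = 1.5314 N/mm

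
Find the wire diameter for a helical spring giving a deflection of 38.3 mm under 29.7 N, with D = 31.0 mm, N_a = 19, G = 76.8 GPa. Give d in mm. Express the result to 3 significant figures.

2.60 mm

Required rate k = F/δ = 29.7/38.3 = 0.77546 N/mm
d = (8D³N_a·k / G)^(1/4) = (8·31.0³·19·0.77546 / (76.8×10³))^0.25
  = (45.722)^0.25 = 2.6003 mm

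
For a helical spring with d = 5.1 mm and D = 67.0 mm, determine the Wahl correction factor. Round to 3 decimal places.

1.109

C = D/d = 67.0/5.1 = 13.1373
K_W = (4C−1)/(4C−4) + 0.615/C = 51.549/48.549 + 0.0468 = 1.1086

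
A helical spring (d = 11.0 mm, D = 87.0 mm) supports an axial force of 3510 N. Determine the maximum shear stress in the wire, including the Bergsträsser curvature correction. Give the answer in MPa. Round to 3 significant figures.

686 MPa

Spring index C = D/d = 87.0/11.0 = 7.9091
K_B = (4C+2)/(4C−3) = 33.636/28.636 = 1.1746
τ₀ = 8FD/(πd³) = 8·3510·87.0/(π·11.0³) = 2.44296e+06/4181.5 = 584.24 MPa
τ_max = K·τ₀ = 1.1746 × 584.24 = 686.25 MPa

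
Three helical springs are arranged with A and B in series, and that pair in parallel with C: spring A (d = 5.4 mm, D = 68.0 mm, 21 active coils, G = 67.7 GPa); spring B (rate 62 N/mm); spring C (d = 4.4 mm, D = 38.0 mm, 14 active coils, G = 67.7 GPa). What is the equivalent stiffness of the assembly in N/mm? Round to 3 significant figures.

k_A = Gd⁴/(8D³N_a) = (67.7×10³)(5.4⁴)/(8·68.0³·21) = 1.0898 N/mm
k_C = Gd⁴/(8D³N_a) = (67.7×10³)(4.4⁴)/(8·38.0³·14) = 4.1289 N/mm
Springs A,B series: k_AB = 1/(1/1.0898+1/62) = 1.0709 N/mm; parallel with C: k_eq = 1.0709+4.1289 = 5.1998 N/mm

5.20 N/mm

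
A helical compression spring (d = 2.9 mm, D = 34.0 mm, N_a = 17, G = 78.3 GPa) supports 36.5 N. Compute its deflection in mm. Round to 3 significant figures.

k = Gd⁴/(8D³N_a) = (78.3×10³)(2.9⁴)/(8·34.0³·17) = 1.036 N/mm
δ = F/k = 36.5 / 1.036 = 35.23 mm

35.2 mm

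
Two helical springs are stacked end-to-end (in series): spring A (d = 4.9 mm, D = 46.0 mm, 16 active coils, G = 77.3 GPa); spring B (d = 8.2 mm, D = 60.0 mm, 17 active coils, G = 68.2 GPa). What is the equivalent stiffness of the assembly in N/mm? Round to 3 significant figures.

2.67 N/mm

k_A = Gd⁴/(8D³N_a) = (77.3×10³)(4.9⁴)/(8·46.0³·16) = 3.5767 N/mm
k_B = Gd⁴/(8D³N_a) = (68.2×10³)(8.2⁴)/(8·60.0³·17) = 10.497 N/mm
Series: 1/k_eq = 1/3.5767 + 1/10.497 = 0.37486; k_eq = 2.6677 N/mm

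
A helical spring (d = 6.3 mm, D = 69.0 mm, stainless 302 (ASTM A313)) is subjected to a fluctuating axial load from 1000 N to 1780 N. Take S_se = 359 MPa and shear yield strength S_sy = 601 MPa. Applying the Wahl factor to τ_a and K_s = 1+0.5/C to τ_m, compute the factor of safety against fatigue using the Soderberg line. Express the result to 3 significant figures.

0.390

C = D/d = 69.0/6.3 = 10.9524; K_W = (4C−1)/(4C−4)+0.615/C = 1.1315; K_s = 1+0.5/C = 1.0457
F_a = (F_max−F_min)/2 = 390 N; F_m = (F_max+F_min)/2 = 1390 N
τ_a = K_W·8F_aD/(πd³) = 1.1315 × 274.05 = 310.09 MPa
τ_m = K_s·8F_mD/(πd³) = 1.0457 × 976.75 = 1021.3 MPa
Soderberg: 1/n_f = τ_a/S_se + τ_m/S_sy = 310.09/359 + 1021.3/601 = 0.86377 + 1.69940 = 2.5632
n_f = 1/2.5632 = 0.3901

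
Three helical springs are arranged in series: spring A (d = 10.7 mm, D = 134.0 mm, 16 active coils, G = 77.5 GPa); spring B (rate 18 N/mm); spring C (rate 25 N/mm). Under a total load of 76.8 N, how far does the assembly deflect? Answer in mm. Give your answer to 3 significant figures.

k_A = Gd⁴/(8D³N_a) = (77.5×10³)(10.7⁴)/(8·134.0³·16) = 3.2985 N/mm
Series: 1/k_eq = 1/3.2985 + 1/18 + 1/25 = 0.39873; k_eq = 2.508 N/mm
δ = F/k_eq = 76.8/2.508 = 30.622 mm

30.6 mm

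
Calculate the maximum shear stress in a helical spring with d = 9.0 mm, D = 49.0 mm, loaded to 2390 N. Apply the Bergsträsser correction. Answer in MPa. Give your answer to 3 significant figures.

518 MPa

Spring index C = D/d = 49.0/9.0 = 5.4444
K_B = (4C+2)/(4C−3) = 23.778/18.778 = 1.2663
τ₀ = 8FD/(πd³) = 8·2390·49.0/(π·9.0³) = 936880/2290.2 = 409.08 MPa
τ_max = K·τ₀ = 1.2663 × 409.08 = 518 MPa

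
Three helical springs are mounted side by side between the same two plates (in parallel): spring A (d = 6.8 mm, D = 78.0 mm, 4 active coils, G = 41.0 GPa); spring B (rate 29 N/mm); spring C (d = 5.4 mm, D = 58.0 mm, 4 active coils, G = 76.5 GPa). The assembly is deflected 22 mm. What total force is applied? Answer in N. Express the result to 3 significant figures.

k_A = Gd⁴/(8D³N_a) = (41.0×10³)(6.8⁴)/(8·78.0³·4) = 5.7728 N/mm
k_C = Gd⁴/(8D³N_a) = (76.5×10³)(5.4⁴)/(8·58.0³·4) = 10.418 N/mm
Parallel: k_eq = 5.7728 + 29 + 10.418 = 45.191 N/mm
F = k_eq·δ = 45.191·22 = 994.21 N

994 N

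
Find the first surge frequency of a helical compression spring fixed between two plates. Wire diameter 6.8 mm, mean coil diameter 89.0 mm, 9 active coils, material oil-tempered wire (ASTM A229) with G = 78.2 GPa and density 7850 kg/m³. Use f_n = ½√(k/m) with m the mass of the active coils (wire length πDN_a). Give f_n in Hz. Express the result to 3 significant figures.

k = Gd⁴/(8D³N_a) = (78.2×10³)(6.8⁴)/(8·89.0³·9) = 3.2941 N/mm = 3294.1 N/m
Wire length L = πDN_a = π·89.0·9 = 2516.4 mm
m = ρ·(πd²/4)·L = 7850 × 36.317×10⁻⁶ m² × 2.5164 m = 0.7174 kg
f_n = ½√(k/m) = 0.5·√(3294.1/0.7174) = 0.5·√(4591.8) = 33.881 Hz

33.9 Hz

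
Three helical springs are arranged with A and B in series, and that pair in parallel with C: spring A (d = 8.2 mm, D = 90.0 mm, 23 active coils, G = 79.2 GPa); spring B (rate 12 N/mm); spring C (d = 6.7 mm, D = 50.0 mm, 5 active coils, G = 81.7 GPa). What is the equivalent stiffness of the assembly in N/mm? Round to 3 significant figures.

k_A = Gd⁴/(8D³N_a) = (79.2×10³)(8.2⁴)/(8·90.0³·23) = 2.6695 N/mm
k_C = Gd⁴/(8D³N_a) = (81.7×10³)(6.7⁴)/(8·50.0³·5) = 32.927 N/mm
Springs A,B series: k_AB = 1/(1/2.6695+1/12) = 2.1837 N/mm; parallel with C: k_eq = 2.1837+32.927 = 35.111 N/mm

35.1 N/mm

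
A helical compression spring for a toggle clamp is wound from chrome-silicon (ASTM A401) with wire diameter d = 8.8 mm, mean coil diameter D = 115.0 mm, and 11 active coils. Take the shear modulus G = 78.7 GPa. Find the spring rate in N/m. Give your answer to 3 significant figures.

k = Gd⁴/(8D³N_a) = (78.7×10³ × 8.8⁴) / (8 × 115.0³ × 11)
  = 4.7196e+08 / 1.33837e+08 = 3.5264 N/mm = 3526.4 N/m

3530 N/m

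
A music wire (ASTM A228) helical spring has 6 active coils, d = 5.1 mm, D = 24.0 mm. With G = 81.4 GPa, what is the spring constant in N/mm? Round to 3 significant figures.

83.0 N/mm

k = Gd⁴/(8D³N_a) = (81.4×10³ × 5.1⁴) / (8 × 24.0³ × 6)
  = 5.50687e+07 / 663552 = 82.991 N/mm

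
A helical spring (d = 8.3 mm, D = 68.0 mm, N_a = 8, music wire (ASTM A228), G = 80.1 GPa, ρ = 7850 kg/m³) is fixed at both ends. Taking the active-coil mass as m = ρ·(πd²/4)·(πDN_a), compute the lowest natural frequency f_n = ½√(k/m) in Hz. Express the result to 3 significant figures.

k = Gd⁴/(8D³N_a) = (80.1×10³)(8.3⁴)/(8·68.0³·8) = 18.89 N/mm = 18890 N/m
Wire length L = πDN_a = π·68.0·8 = 1709 mm
m = ρ·(πd²/4)·L = 7850 × 54.106×10⁻⁶ m² × 1.709 m = 0.72588 kg
f_n = ½√(k/m) = 0.5·√(18890/0.72588) = 0.5·√(26024) = 80.66 Hz

80.7 Hz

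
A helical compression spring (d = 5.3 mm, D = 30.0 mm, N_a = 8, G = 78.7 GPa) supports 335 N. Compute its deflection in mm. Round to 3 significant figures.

9.32 mm

k = Gd⁴/(8D³N_a) = (78.7×10³)(5.3⁴)/(8·30.0³·8) = 35.936 N/mm
δ = F/k = 335 / 35.936 = 9.322 mm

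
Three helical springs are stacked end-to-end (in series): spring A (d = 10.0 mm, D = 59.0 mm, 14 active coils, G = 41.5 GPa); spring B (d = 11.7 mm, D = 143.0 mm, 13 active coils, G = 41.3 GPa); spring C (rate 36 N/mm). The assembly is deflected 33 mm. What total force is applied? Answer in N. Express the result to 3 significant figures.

k_A = Gd⁴/(8D³N_a) = (41.5×10³)(10.0⁴)/(8·59.0³·14) = 18.042 N/mm
k_B = Gd⁴/(8D³N_a) = (41.3×10³)(11.7⁴)/(8·143.0³·13) = 2.5448 N/mm
Series: 1/k_eq = 1/18.042 + 1/2.5448 + 1/36 = 0.47617; k_eq = 2.1001 N/mm
F = k_eq·δ = 2.1001·33 = 69.304 N

69.3 N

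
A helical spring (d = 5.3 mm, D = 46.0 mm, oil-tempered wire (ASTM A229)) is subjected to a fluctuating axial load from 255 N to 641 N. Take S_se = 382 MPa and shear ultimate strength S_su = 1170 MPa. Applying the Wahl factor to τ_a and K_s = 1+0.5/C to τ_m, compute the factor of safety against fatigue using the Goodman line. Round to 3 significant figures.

C = D/d = 46.0/5.3 = 8.6792; K_W = (4C−1)/(4C−4)+0.615/C = 1.1685; K_s = 1+0.5/C = 1.0576
F_a = (F_max−F_min)/2 = 193 N; F_m = (F_max+F_min)/2 = 448 N
τ_a = K_W·8F_aD/(πd³) = 1.1685 × 151.85 = 177.45 MPa
τ_m = K_s·8F_mD/(πd³) = 1.0576 × 352.49 = 372.8 MPa
Goodman: 1/n_f = τ_a/S_se + τ_m/S_su = 177.45/382 + 372.8/1170 = 0.46452 + 0.31863 = 0.78315
n_f = 1/0.78315 = 1.277

1.28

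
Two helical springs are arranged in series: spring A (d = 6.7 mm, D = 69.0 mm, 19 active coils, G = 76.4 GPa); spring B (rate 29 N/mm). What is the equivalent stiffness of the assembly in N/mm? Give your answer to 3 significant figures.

2.79 N/mm

k_A = Gd⁴/(8D³N_a) = (76.4×10³)(6.7⁴)/(8·69.0³·19) = 3.0832 N/mm
Series: 1/k_eq = 1/3.0832 + 1/29 = 0.35882; k_eq = 2.7869 N/mm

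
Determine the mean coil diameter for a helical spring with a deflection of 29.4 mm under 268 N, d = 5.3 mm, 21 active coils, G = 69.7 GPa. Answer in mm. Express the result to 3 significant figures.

33.0 mm

Required rate k = F/δ = 268/29.4 = 9.1156 N/mm
D = (Gd⁴/(8N_a·k))^(1/3) = (69.7×10³·5.3⁴/(8·21·9.1156))^(1/3)
  = (35912)^(1/3) = 32.9923 mm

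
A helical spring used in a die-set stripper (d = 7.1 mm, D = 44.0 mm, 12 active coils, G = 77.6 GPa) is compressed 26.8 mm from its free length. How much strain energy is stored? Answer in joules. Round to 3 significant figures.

8.66 J

k = Gd⁴/(8D³N_a) = (77.6×10³)(7.1⁴)/(8·44.0³·12) = 24.114 N/mm
U = ½kδ² = 0.5 × 24.114 × 26.8² = 8659.8 N·mm = 8.6598 J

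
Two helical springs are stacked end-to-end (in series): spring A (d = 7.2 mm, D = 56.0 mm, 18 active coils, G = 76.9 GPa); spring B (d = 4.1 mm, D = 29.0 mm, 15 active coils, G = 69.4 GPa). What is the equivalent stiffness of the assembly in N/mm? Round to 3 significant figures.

3.68 N/mm

k_A = Gd⁴/(8D³N_a) = (76.9×10³)(7.2⁴)/(8·56.0³·18) = 8.172 N/mm
k_B = Gd⁴/(8D³N_a) = (69.4×10³)(4.1⁴)/(8·29.0³·15) = 6.7007 N/mm
Series: 1/k_eq = 1/8.172 + 1/6.7007 = 0.27161; k_eq = 3.6818 N/mm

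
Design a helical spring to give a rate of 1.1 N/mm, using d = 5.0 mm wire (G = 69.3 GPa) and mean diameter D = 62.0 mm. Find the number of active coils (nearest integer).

21

N_a = Gd⁴/(8D³k) = (69.3×10³ × 5.0⁴)/(8 × 62.0³ × 1.1)
    = 4.33125e+07 / 2.09729e+06 = 20.65 → 21 coils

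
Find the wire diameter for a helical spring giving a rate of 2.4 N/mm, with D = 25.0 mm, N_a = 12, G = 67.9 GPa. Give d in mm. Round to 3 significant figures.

2.70 mm

d = (8D³N_a·k / G)^(1/4) = (8·25.0³·12·2.4 / (67.9×10³))^0.25
  = (53.019)^0.25 = 2.6984 mm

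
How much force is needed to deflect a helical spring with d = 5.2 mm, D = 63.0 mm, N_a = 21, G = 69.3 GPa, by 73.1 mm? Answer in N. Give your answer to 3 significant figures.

88.2 N

k = Gd⁴/(8D³N_a) = (69.3×10³)(5.2⁴)/(8·63.0³·21) = 1.2062 N/mm
F = k·δ = 1.2062 × 73.1 = 88.172 N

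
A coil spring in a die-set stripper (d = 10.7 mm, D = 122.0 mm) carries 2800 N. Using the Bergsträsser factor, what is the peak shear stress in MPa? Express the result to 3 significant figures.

793 MPa

Spring index C = D/d = 122.0/10.7 = 11.4019
K_B = (4C+2)/(4C−3) = 47.607/42.607 = 1.1174
τ₀ = 8FD/(πd³) = 8·2800·122.0/(π·10.7³) = 2.7328e+06/3848.6 = 710.08 MPa
τ_max = K·τ₀ = 1.1174 × 710.08 = 793.41 MPa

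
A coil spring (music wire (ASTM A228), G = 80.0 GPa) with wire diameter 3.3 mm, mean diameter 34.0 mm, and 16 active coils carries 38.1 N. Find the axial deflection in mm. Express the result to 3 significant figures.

k = Gd⁴/(8D³N_a) = (80.0×10³)(3.3⁴)/(8·34.0³·16) = 1.8858 N/mm
δ = F/k = 38.1 / 1.8858 = 20.203 mm

20.2 mm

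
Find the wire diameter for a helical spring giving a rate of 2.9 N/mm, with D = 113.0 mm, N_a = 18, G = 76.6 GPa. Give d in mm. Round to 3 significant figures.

d = (8D³N_a·k / G)^(1/4) = (8·113.0³·18·2.9 / (76.6×10³))^0.25
  = (7866.2)^0.25 = 9.4176 mm

9.42 mm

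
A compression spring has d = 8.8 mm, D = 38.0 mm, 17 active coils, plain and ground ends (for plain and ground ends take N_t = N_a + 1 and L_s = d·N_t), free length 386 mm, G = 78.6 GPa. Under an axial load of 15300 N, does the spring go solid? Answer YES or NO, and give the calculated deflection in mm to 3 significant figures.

k = Gd⁴/(8D³N_a) = (78.6×10³)(8.8⁴)/(8·38.0³·17) = 63.163 N/mm
N_t = 18; L_s = 8.8·18 = 158.4 mm; δ_solid = L₀ − L_s = 386 − 158.4 = 227.6 mm
δ = F/k = 15300/63.163 = 242.23 mm
δ ≥ δ_solid → spring goes solid

YES, δ = 242 mm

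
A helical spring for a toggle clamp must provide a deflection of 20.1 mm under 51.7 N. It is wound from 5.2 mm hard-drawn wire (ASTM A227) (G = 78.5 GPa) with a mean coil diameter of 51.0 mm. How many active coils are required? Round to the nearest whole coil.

Required rate k = F/δ = 51.7/20.1 = 2.5721 N/mm
N_a = Gd⁴/(8D³k) = (78.5×10³ × 5.2⁴)/(8 × 51.0³ × 2.5721)
    = 5.73962e+07 / 2.72957e+06 = 21.03 → 21 coils

21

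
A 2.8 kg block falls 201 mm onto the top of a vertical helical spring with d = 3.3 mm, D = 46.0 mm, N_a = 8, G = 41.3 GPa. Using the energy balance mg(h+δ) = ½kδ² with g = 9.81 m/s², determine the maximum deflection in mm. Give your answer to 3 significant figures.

k = Gd⁴/(8D³N_a) = (41.3×10³)(3.3⁴)/(8·46.0³·8) = 0.78623 N/mm
W = mg = 2.8 × 9.81 = 27.468 N
½kδ² − Wδ − Wh = 0 → δ = (W + √(W² + 2kWh))/k
δ = (27.468 + √(754.49 + 8681.71))/0.78623 = (27.468 + 97.14)/0.78623 = 158.49 mm

158 mm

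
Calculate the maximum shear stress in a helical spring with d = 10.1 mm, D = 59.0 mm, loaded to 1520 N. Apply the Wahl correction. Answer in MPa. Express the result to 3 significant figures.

Spring index C = D/d = 59.0/10.1 = 5.8416
K_W = (4C−1)/(4C−4) + 0.615/C = 22.366/19.366 + 0.1053 = 1.2602
τ₀ = 8FD/(πd³) = 8·1520·59.0/(π·10.1³) = 717440/3236.8 = 221.65 MPa
τ_max = K·τ₀ = 1.2602 × 221.65 = 279.32 MPa

279 MPa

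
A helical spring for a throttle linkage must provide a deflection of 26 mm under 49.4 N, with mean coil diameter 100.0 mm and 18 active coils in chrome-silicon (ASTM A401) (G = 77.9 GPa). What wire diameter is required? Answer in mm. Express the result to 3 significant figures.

Required rate k = F/δ = 49.4/26 = 1.9 N/mm
d = (8D³N_a·k / G)^(1/4) = (8·100.0³·18·1.9 / (77.9×10³))^0.25
  = (3512.2)^0.25 = 7.6983 mm

7.70 mm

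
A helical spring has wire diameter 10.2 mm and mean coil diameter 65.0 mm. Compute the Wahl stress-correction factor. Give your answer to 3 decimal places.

1.236

C = D/d = 65.0/10.2 = 6.3725
K_W = (4C−1)/(4C−4) + 0.615/C = 24.490/21.490 + 0.0965 = 1.2361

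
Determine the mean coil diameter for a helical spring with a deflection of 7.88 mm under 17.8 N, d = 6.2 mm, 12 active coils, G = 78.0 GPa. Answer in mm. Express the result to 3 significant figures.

Required rate k = F/δ = 17.8/7.88 = 2.2589 N/mm
D = (Gd⁴/(8N_a·k))^(1/3) = (78.0×10³·6.2⁴/(8·12·2.2589))^(1/3)
  = (531492)^(1/3) = 81.0026 mm

81.0 mm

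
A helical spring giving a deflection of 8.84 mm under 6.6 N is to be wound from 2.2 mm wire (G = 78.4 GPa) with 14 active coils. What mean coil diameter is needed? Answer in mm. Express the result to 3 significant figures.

Required rate k = F/δ = 6.6/8.84 = 0.74661 N/mm
D = (Gd⁴/(8N_a·k))^(1/3) = (78.4×10³·2.2⁴/(8·14·0.74661))^(1/3)
  = (21963.3)^(1/3) = 28.0048 mm

28.0 mm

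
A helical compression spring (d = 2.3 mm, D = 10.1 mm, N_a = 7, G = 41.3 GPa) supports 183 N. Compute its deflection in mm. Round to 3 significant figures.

9.14 mm

k = Gd⁴/(8D³N_a) = (41.3×10³)(2.3⁴)/(8·10.1³·7) = 20.031 N/mm
δ = F/k = 183 / 20.031 = 9.1357 mm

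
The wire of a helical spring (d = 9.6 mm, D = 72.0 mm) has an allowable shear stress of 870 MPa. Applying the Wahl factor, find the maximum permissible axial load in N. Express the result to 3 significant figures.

3510 N

C = D/d = 72.0/9.6 = 7.5000
K_W = (4C−1)/(4C−4) + 0.615/C = 29.000/26.000 + 0.0820 = 1.1974
τ_max = K·8FD/(πd³) → F_max = τ_allow·πd³/(8DK)
F_max = 870·π·9.6³/(8·72.0·1.1974) = 2.4181e+06/689.69 = 3506.1 N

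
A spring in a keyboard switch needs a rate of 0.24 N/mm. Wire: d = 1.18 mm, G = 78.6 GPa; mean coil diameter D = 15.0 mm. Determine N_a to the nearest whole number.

24

N_a = Gd⁴/(8D³k) = (78.6×10³ × 1.18⁴)/(8 × 15.0³ × 0.24)
    = 152388 / 6480 = 23.52 → 24 coils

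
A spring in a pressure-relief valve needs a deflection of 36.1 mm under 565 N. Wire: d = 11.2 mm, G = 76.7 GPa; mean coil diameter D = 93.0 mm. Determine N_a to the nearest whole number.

12

Required rate k = F/δ = 565/36.1 = 15.651 N/mm
N_a = Gd⁴/(8D³k) = (76.7×10³ × 11.2⁴)/(8 × 93.0³ × 15.651)
    = 1.20689e+09 / 1.00712e+08 = 11.98 → 12 coils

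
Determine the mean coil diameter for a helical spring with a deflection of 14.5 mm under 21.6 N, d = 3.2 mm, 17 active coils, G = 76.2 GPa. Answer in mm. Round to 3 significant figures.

Required rate k = F/δ = 21.6/14.5 = 1.4897 N/mm
D = (Gd⁴/(8N_a·k))^(1/3) = (76.2×10³·3.2⁴/(8·17·1.4897))^(1/3)
  = (39439.4)^(1/3) = 34.0390 mm

34.0 mm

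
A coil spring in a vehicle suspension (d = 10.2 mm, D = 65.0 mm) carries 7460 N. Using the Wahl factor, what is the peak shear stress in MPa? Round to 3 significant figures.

1440 MPa

Spring index C = D/d = 65.0/10.2 = 6.3725
K_W = (4C−1)/(4C−4) + 0.615/C = 24.490/21.490 + 0.0965 = 1.2361
τ₀ = 8FD/(πd³) = 8·7460·65.0/(π·10.2³) = 3.8792e+06/3333.9 = 1163.6 MPa
τ_max = K·τ₀ = 1.2361 × 1163.6 = 1438.3 MPa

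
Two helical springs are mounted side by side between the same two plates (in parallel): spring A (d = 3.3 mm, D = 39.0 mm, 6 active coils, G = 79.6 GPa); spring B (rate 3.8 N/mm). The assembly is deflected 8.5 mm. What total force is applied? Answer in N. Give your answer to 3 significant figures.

k_A = Gd⁴/(8D³N_a) = (79.6×10³)(3.3⁴)/(8·39.0³·6) = 3.3154 N/mm
Parallel: k_eq = 3.3154 + 3.8 = 7.1154 N/mm
F = k_eq·δ = 7.1154·8.5 = 60.481 N

60.5 N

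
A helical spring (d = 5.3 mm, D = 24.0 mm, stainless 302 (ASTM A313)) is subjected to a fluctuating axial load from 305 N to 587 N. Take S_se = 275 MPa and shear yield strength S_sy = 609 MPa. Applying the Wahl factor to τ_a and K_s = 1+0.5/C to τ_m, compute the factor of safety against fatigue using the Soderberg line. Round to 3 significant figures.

1.62

C = D/d = 24.0/5.3 = 4.5283; K_W = (4C−1)/(4C−4)+0.615/C = 1.3484; K_s = 1+0.5/C = 1.1104
F_a = (F_max−F_min)/2 = 141 N; F_m = (F_max+F_min)/2 = 446 N
τ_a = K_W·8F_aD/(πd³) = 1.3484 × 57.882 = 78.047 MPa
τ_m = K_s·8F_mD/(πd³) = 1.1104 × 183.09 = 203.3 MPa
Soderberg: 1/n_f = τ_a/S_se + τ_m/S_sy = 78.047/275 + 203.3/609 = 0.28381 + 0.33383 = 0.61764
n_f = 1/0.61764 = 1.619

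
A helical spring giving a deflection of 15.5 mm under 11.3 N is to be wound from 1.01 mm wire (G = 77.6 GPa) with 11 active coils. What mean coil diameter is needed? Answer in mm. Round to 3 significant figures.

10.8 mm

Required rate k = F/δ = 11.3/15.5 = 0.72903 N/mm
D = (Gd⁴/(8N_a·k))^(1/3) = (77.6×10³·1.01⁴/(8·11·0.72903))^(1/3)
  = (1258.69)^(1/3) = 10.7971 mm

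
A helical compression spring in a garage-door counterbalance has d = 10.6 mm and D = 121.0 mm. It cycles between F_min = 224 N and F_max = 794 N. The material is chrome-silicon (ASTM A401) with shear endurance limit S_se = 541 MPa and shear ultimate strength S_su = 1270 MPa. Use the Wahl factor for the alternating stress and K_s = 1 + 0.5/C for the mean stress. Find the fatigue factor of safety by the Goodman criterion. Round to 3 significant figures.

C = D/d = 121.0/10.6 = 11.4151; K_W = (4C−1)/(4C−4)+0.615/C = 1.1259; K_s = 1+0.5/C = 1.0438
F_a = (F_max−F_min)/2 = 285 N; F_m = (F_max+F_min)/2 = 509 N
τ_a = K_W·8F_aD/(πd³) = 1.1259 × 73.731 = 83.013 MPa
τ_m = K_s·8F_mD/(πd³) = 1.0438 × 131.68 = 137.45 MPa
Goodman: 1/n_f = τ_a/S_se + τ_m/S_su = 83.013/541 + 137.45/1270 = 0.15344 + 0.10823 = 0.26167
n_f = 1/0.26167 = 3.822

3.82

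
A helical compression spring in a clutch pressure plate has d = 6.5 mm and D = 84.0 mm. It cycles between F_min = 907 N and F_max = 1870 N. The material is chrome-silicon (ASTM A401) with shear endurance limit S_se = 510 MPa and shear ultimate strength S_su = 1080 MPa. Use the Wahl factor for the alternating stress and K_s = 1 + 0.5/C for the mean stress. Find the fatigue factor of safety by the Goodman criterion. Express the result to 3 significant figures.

0.539

C = D/d = 84.0/6.5 = 12.9231; K_W = (4C−1)/(4C−4)+0.615/C = 1.1105; K_s = 1+0.5/C = 1.0387
F_a = (F_max−F_min)/2 = 481.5 N; F_m = (F_max+F_min)/2 = 1388.5 N
τ_a = K_W·8F_aD/(πd³) = 1.1105 × 375.04 = 416.48 MPa
τ_m = K_s·8F_mD/(πd³) = 1.0387 × 1081.5 = 1123.3 MPa
Goodman: 1/n_f = τ_a/S_se + τ_m/S_su = 416.48/510 + 1123.3/1080 = 0.81662 + 1.04013 = 1.8568
n_f = 1/1.8568 = 0.5386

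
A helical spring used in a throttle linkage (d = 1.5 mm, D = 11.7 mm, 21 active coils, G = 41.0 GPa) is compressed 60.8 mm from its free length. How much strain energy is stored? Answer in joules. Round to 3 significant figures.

1.43 J

k = Gd⁴/(8D³N_a) = (41.0×10³)(1.5⁴)/(8·11.7³·21) = 0.7714 N/mm
U = ½kδ² = 0.5 × 0.7714 × 60.8² = 1425.8 N·mm = 1.4258 J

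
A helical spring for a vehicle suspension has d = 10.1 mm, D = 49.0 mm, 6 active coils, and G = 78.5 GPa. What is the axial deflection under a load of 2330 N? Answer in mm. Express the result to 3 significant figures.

16.1 mm

k = Gd⁴/(8D³N_a) = (78.5×10³)(10.1⁴)/(8·49.0³·6) = 144.65 N/mm
δ = F/k = 2330 / 144.65 = 16.108 mm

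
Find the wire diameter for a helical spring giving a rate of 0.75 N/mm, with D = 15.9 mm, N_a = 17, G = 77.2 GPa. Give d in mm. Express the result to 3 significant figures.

1.52 mm

d = (8D³N_a·k / G)^(1/4) = (8·15.9³·17·0.75 / (77.2×10³))^0.25
  = (5.311)^0.25 = 1.5181 mm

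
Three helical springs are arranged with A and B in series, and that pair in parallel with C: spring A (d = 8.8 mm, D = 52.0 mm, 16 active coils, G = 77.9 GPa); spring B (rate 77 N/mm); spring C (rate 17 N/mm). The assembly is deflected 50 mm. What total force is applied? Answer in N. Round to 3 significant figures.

1820 N

k_A = Gd⁴/(8D³N_a) = (77.9×10³)(8.8⁴)/(8·52.0³·16) = 25.957 N/mm
Springs A,B series: k_AB = 1/(1/25.957+1/77) = 19.413 N/mm; parallel with C: k_eq = 19.413+17 = 36.413 N/mm
F = k_eq·δ = 36.413·50 = 1820.6 N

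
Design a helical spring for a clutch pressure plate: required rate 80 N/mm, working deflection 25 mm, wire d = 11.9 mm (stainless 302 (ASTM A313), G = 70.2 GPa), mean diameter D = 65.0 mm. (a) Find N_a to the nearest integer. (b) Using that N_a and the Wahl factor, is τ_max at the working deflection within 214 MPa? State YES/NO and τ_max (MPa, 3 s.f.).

(a) 8 coils; (b) NO, τ_max = 252 MPa

N_a = Gd⁴/(8D³k) = (70.2×10³)(11.9⁴)/(8·65.0³·80) = 8.009 → N_a = 8
Actual rate k = Gd⁴/(8D³·8) = 80.095 N/mm
Working load F = kδ = 80.095·25 = 2002.4 N
C = 65.0/11.9 = 5.4622; K_W = (4C−1)/(4C−4)+0.615/C = 1.2807
τ_max = K_W·8FD/(πd³) = 1.2807·196.68 = 251.88 MPa
τ_max > 214 MPa → exceeds allowable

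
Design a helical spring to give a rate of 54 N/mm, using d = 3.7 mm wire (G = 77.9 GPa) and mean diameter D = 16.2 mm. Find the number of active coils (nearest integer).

8

N_a = Gd⁴/(8D³k) = (77.9×10³ × 3.7⁴)/(8 × 16.2³ × 54)
    = 1.45997e+07 / 1.83666e+06 = 7.949 → 8 coils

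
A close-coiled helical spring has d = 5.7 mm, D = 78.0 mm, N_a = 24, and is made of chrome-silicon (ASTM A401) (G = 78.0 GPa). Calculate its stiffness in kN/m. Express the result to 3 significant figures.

k = Gd⁴/(8D³N_a) = (78.0×10³ × 5.7⁴) / (8 × 78.0³ × 24)
  = 8.23368e+07 / 9.1114e+07 = 0.90367 N/mm

0.904 kN/m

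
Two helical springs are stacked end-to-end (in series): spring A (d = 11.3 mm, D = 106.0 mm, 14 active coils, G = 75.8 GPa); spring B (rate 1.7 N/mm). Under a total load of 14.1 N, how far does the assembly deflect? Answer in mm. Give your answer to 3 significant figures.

k_A = Gd⁴/(8D³N_a) = (75.8×10³)(11.3⁴)/(8·106.0³·14) = 9.265 N/mm
Series: 1/k_eq = 1/9.265 + 1/1.7 = 0.69617; k_eq = 1.4364 N/mm
δ = F/k_eq = 14.1/1.4364 = 9.816 mm

9.82 mm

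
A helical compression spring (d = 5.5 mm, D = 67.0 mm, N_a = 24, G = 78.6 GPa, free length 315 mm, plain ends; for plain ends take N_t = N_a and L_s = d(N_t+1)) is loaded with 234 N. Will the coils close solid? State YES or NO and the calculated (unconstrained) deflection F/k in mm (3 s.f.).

k = Gd⁴/(8D³N_a) = (78.6×10³)(5.5⁴)/(8·67.0³·24) = 1.2455 N/mm
N_t = 24; L_s = 5.5·25 = 137.5 mm; δ_solid = L₀ − L_s = 315 − 137.5 = 177.5 mm
δ = F/k = 234/1.2455 = 187.87 mm
δ ≥ δ_solid → spring goes solid

YES, δ = 188 mm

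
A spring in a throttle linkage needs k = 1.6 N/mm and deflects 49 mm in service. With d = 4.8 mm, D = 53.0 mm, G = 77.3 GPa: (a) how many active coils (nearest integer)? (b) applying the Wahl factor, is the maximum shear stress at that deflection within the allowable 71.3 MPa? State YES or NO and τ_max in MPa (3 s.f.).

N_a = Gd⁴/(8D³k) = (77.3×10³)(4.8⁴)/(8·53.0³·1.6) = 21.53 → N_a = 22
Actual rate k = Gd⁴/(8D³·22) = 1.566 N/mm
Working load F = kδ = 1.566·49 = 76.736 N
C = 53.0/4.8 = 11.0417; K_W = (4C−1)/(4C−4)+0.615/C = 1.1304
τ_max = K_W·8FD/(πd³) = 1.1304·93.647 = 105.86 MPa
τ_max > 71.3 MPa → exceeds allowable

(a) 22 coils; (b) NO, τ_max = 106 MPa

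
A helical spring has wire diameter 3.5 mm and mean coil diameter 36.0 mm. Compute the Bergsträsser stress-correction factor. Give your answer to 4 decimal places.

C = D/d = 36.0/3.5 = 10.2857
K_B = (4C+2)/(4C−3) = 43.143/38.143 = 1.1311

1.1311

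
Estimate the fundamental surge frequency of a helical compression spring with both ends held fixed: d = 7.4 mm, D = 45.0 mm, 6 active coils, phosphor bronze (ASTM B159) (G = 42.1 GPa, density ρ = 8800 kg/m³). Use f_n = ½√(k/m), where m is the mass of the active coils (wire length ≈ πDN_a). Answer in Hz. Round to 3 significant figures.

k = Gd⁴/(8D³N_a) = (42.1×10³)(7.4⁴)/(8·45.0³·6) = 28.862 N/mm = 28862 N/m
Wire length L = πDN_a = π·45.0·6 = 848.23 mm
m = ρ·(πd²/4)·L = 8800 × 43.008×10⁻⁶ m² × 0.84823 m = 0.32103 kg
f_n = ½√(k/m) = 0.5·√(28862/0.32103) = 0.5·√(89904) = 149.92 Hz

150 Hz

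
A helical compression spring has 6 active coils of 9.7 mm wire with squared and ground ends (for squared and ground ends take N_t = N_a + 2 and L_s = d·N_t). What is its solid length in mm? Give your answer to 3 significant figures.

77.6 mm

squared and ground ends: N_t = N_a + 2 = 6 + 2 = 8
L_s = d·N_t = 9.7 × 8 = 77.6 mm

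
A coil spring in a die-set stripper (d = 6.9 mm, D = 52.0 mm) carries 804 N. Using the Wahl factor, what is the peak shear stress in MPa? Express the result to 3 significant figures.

388 MPa

Spring index C = D/d = 52.0/6.9 = 7.5362
K_W = (4C−1)/(4C−4) + 0.615/C = 29.145/26.145 + 0.0816 = 1.1964
τ₀ = 8FD/(πd³) = 8·804·52.0/(π·6.9³) = 334464/1032 = 324.08 MPa
τ_max = K·τ₀ = 1.1964 × 324.08 = 387.71 MPa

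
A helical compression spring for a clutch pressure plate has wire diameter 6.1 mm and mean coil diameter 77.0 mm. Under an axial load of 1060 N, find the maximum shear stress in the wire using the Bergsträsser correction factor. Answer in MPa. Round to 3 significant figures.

1010 MPa

Spring index C = D/d = 77.0/6.1 = 12.6230
K_B = (4C+2)/(4C−3) = 52.492/47.492 = 1.1053
τ₀ = 8FD/(πd³) = 8·1060·77.0/(π·6.1³) = 652960/713.08 = 915.69 MPa
τ_max = K·τ₀ = 1.1053 × 915.69 = 1012.1 MPa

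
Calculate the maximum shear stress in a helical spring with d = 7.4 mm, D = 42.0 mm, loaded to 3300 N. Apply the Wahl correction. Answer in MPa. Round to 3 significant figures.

Spring index C = D/d = 42.0/7.4 = 5.6757
K_W = (4C−1)/(4C−4) + 0.615/C = 21.703/18.703 + 0.1084 = 1.2688
τ₀ = 8FD/(πd³) = 8·3300·42.0/(π·7.4³) = 1.1088e+06/1273 = 870.98 MPa
τ_max = K·τ₀ = 1.2688 × 870.98 = 1105.1 MPa

1110 MPa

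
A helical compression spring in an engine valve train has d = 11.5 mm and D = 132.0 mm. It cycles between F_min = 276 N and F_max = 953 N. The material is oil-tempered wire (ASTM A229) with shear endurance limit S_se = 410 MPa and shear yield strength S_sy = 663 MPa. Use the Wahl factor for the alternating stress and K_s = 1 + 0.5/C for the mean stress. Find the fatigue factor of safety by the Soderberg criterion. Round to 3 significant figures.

C = D/d = 132.0/11.5 = 11.4783; K_W = (4C−1)/(4C−4)+0.615/C = 1.1252; K_s = 1+0.5/C = 1.0436
F_a = (F_max−F_min)/2 = 338.5 N; F_m = (F_max+F_min)/2 = 614.5 N
τ_a = K_W·8F_aD/(πd³) = 1.1252 × 74.813 = 84.177 MPa
τ_m = K_s·8F_mD/(πd³) = 1.0436 × 135.81 = 141.73 MPa
Soderberg: 1/n_f = τ_a/S_se + τ_m/S_sy = 84.177/410 + 141.73/663 = 0.20531 + 0.21377 = 0.41908
n_f = 1/0.41908 = 2.386

2.39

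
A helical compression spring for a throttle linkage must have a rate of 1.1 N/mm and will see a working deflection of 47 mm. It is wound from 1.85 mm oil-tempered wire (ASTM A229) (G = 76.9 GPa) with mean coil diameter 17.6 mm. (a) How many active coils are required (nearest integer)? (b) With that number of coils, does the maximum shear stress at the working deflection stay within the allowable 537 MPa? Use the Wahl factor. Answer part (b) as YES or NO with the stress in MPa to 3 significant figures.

N_a = Gd⁴/(8D³k) = (76.9×10³)(1.85⁴)/(8·17.6³·1.1) = 18.78 → N_a = 19
Actual rate k = Gd⁴/(8D³·19) = 1.087 N/mm
Working load F = kδ = 1.087·47 = 51.089 N
C = 17.6/1.85 = 9.5135; K_W = (4C−1)/(4C−4)+0.615/C = 1.1527
τ_max = K_W·8FD/(πd³) = 1.1527·361.63 = 416.87 MPa
τ_max ≤ 537 MPa → acceptable

(a) 19 coils; (b) YES, τ_max = 417 MPa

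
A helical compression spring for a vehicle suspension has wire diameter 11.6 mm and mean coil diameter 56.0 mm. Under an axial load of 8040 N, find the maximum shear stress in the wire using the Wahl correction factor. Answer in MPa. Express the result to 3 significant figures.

Spring index C = D/d = 56.0/11.6 = 4.8276
K_W = (4C−1)/(4C−4) + 0.615/C = 18.310/15.310 + 0.1274 = 1.3233
τ₀ = 8FD/(πd³) = 8·8040·56.0/(π·11.6³) = 3.60192e+06/4903.7 = 734.53 MPa
τ_max = K·τ₀ = 1.3233 × 734.53 = 972.03 MPa

972 MPa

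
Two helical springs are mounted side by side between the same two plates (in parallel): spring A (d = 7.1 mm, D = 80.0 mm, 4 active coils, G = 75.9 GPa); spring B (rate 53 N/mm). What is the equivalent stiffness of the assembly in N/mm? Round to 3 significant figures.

k_A = Gd⁴/(8D³N_a) = (75.9×10³)(7.1⁴)/(8·80.0³·4) = 11.772 N/mm
Parallel: k_eq = 11.772 + 53 = 64.772 N/mm

64.8 N/mm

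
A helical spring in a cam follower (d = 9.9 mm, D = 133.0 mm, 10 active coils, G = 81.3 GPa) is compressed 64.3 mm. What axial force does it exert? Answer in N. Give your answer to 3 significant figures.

267 N

k = Gd⁴/(8D³N_a) = (81.3×10³)(9.9⁴)/(8·133.0³·10) = 4.1494 N/mm
F = k·δ = 4.1494 × 64.3 = 266.81 N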